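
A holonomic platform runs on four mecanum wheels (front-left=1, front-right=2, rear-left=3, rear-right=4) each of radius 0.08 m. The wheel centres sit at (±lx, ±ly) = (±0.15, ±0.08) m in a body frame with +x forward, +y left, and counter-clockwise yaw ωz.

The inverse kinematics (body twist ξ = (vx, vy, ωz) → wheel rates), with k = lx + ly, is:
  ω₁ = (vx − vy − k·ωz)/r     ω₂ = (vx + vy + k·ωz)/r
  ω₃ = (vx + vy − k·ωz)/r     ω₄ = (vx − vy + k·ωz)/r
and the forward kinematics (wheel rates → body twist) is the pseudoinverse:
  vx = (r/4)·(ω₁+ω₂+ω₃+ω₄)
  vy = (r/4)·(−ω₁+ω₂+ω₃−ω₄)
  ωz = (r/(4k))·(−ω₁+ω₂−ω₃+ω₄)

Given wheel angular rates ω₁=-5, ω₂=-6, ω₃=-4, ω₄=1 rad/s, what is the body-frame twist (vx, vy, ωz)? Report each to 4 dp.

(-0.2800, -0.1200, 0.3478)

k = lx + ly = 0.15 + 0.08 = 0.2300
ω₁+ω₂+ω₃+ω₄ = -14.0000  →  vx = (0.08/4)·-14.0000 = -0.2800
−ω₁+ω₂+ω₃−ω₄ = -6.0000  →  vy = (0.08/4)·-6.0000 = -0.1200
−ω₁+ω₂−ω₃+ω₄ = 4.0000  →  ωz = (0.08/0.9200)·4.0000 = 0.3478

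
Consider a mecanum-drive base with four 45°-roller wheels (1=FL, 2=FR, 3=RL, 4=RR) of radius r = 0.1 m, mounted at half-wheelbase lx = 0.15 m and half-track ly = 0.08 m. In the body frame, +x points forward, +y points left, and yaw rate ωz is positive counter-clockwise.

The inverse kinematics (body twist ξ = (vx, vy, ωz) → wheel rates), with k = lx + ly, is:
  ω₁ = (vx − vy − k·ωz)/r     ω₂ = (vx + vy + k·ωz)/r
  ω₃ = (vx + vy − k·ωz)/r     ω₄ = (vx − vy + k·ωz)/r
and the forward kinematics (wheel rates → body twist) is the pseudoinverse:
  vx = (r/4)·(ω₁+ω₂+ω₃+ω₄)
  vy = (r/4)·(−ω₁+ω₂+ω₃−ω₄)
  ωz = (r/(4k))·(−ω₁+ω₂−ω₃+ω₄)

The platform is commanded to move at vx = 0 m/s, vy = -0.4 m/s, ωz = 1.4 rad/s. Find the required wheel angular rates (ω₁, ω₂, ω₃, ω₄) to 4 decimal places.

k = lx + ly = 0.15 + 0.08 = 0.2300;  k·ωz = 0.2300·1.4 = 0.3220
ω₁ (FL) = (vx − vy − k·ωz)/r = 0.0780/0.1 = 0.7800
ω₂ (FR) = (vx + vy + k·ωz)/r = -0.0780/0.1 = -0.7800
ω₃ (RL) = (vx + vy − k·ωz)/r = -0.7220/0.1 = -7.2200
ω₄ (RR) = (vx − vy + k·ωz)/r = 0.7220/0.1 = 7.2200

(0.7800, -0.7800, -7.2200, 7.2200)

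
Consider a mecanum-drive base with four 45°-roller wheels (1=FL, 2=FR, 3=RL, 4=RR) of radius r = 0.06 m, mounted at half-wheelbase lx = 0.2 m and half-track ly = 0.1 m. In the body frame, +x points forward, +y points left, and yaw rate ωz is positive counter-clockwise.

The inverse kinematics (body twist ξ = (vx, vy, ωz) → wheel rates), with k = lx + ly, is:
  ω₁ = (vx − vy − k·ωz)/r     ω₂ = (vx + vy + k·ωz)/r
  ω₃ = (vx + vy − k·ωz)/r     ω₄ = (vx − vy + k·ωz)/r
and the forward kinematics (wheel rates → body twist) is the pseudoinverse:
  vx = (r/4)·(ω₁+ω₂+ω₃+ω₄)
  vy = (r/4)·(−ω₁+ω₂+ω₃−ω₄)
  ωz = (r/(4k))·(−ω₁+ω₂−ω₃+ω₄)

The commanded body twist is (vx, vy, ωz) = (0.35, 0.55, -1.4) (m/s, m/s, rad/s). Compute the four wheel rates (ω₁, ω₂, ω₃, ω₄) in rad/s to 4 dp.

(3.6667, 8.0000, 22.0000, -10.3333)

k = lx + ly = 0.2 + 0.1 = 0.3000;  k·ωz = 0.3000·-1.4 = -0.4200
ω₁ (FL) = (vx − vy − k·ωz)/r = 0.2200/0.06 = 3.6667
ω₂ (FR) = (vx + vy + k·ωz)/r = 0.4800/0.06 = 8.0000
ω₃ (RL) = (vx + vy − k·ωz)/r = 1.3200/0.06 = 22.0000
ω₄ (RR) = (vx − vy + k·ωz)/r = -0.6200/0.06 = -10.3333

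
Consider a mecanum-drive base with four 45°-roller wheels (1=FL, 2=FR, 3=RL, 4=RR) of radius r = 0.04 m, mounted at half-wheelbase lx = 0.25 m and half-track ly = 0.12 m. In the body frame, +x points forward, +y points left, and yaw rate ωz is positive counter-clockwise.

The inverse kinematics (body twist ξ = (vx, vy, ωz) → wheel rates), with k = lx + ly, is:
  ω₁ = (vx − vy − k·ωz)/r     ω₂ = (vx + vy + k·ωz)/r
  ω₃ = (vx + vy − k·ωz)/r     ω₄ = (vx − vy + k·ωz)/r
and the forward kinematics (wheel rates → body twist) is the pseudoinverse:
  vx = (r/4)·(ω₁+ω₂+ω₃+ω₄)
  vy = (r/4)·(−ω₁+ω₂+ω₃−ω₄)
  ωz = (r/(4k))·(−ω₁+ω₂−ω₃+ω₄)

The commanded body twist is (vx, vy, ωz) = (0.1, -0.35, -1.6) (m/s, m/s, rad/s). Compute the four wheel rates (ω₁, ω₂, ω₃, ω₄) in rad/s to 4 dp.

(26.0500, -21.0500, 8.5500, -3.5500)

k = lx + ly = 0.25 + 0.12 = 0.3700;  k·ωz = 0.3700·-1.6 = -0.5920
ω₁ (FL) = (vx − vy − k·ωz)/r = 1.0420/0.04 = 26.0500
ω₂ (FR) = (vx + vy + k·ωz)/r = -0.8420/0.04 = -21.0500
ω₃ (RL) = (vx + vy − k·ωz)/r = 0.3420/0.04 = 8.5500
ω₄ (RR) = (vx − vy + k·ωz)/r = -0.1420/0.04 = -3.5500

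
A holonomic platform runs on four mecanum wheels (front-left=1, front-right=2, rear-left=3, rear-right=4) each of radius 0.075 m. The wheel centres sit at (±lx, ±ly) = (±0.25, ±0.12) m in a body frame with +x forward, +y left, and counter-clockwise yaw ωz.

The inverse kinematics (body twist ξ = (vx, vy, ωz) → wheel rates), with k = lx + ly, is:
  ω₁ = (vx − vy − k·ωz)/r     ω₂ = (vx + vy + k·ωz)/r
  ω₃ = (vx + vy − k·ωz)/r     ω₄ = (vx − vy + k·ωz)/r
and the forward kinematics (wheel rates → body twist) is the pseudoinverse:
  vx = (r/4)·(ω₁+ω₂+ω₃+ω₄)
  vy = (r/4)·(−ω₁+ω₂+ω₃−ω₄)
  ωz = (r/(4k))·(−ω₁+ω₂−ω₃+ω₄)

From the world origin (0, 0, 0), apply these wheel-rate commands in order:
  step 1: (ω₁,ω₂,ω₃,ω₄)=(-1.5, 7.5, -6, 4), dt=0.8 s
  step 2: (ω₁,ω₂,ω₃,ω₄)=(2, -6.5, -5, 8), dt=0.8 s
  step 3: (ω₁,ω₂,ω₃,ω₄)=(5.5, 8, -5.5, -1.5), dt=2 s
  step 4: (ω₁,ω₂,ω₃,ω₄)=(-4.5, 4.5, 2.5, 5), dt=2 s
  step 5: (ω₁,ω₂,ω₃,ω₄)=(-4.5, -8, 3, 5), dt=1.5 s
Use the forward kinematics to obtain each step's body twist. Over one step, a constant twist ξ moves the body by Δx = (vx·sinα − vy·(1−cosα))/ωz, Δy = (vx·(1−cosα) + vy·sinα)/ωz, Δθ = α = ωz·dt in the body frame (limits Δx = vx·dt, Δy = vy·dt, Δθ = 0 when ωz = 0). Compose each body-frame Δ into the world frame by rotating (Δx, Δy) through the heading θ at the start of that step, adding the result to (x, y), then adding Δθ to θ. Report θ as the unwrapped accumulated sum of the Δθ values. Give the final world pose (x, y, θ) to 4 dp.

step 1: ξ=(vx,vy,ωz)=(0.0750, -0.0187, 0.9628), dt=0.8 → body Δ=(0.0597, 0.0084, 0.7703) → world pose (0.0597, 0.0084, 0.7703)
step 2: ξ=(vx,vy,ωz)=(-0.0281, -0.4031, 0.2280), dt=0.8 → body Δ=(0.0070, -0.3228, 0.1824) → world pose (0.2895, -0.2184, 0.9527)
step 3: ξ=(vx,vy,ωz)=(0.1219, -0.0281, 0.3294), dt=2.0 → body Δ=(0.2444, 0.0252, 0.6588) → world pose (0.4106, -0.0046, 1.6115)
step 4: ξ=(vx,vy,ωz)=(0.1406, 0.1219, 0.5828), dt=2.0 → body Δ=(0.0951, 0.3384, 1.1655) → world pose (0.0686, 0.0766, 2.7770)
step 5: ξ=(vx,vy,ωz)=(-0.0844, -0.1031, -0.0760), dt=1.5 → body Δ=(-0.1351, -0.1471, -0.1140) → world pose (0.2473, 0.1659, 2.6630)

(0.2473, 0.1659, 2.6630)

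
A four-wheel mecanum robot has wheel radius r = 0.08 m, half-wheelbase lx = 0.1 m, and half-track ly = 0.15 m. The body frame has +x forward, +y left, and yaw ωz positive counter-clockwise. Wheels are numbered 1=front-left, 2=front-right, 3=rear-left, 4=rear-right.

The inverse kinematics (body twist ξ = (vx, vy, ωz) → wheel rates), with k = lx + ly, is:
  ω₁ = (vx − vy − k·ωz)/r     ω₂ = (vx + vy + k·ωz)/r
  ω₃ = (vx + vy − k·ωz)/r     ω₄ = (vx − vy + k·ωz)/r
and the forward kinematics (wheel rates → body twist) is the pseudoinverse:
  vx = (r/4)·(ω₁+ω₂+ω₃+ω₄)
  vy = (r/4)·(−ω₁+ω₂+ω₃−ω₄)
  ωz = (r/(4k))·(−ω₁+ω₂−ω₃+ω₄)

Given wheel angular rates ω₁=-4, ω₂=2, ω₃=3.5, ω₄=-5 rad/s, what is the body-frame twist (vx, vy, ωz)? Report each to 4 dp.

k = lx + ly = 0.1 + 0.15 = 0.2500
ω₁+ω₂+ω₃+ω₄ = -3.5000  →  vx = (0.08/4)·-3.5000 = -0.0700
−ω₁+ω₂+ω₃−ω₄ = 14.5000  →  vy = (0.08/4)·14.5000 = 0.2900
−ω₁+ω₂−ω₃+ω₄ = -2.5000  →  ωz = (0.08/1.0000)·-2.5000 = -0.2000

(-0.0700, 0.2900, -0.2000)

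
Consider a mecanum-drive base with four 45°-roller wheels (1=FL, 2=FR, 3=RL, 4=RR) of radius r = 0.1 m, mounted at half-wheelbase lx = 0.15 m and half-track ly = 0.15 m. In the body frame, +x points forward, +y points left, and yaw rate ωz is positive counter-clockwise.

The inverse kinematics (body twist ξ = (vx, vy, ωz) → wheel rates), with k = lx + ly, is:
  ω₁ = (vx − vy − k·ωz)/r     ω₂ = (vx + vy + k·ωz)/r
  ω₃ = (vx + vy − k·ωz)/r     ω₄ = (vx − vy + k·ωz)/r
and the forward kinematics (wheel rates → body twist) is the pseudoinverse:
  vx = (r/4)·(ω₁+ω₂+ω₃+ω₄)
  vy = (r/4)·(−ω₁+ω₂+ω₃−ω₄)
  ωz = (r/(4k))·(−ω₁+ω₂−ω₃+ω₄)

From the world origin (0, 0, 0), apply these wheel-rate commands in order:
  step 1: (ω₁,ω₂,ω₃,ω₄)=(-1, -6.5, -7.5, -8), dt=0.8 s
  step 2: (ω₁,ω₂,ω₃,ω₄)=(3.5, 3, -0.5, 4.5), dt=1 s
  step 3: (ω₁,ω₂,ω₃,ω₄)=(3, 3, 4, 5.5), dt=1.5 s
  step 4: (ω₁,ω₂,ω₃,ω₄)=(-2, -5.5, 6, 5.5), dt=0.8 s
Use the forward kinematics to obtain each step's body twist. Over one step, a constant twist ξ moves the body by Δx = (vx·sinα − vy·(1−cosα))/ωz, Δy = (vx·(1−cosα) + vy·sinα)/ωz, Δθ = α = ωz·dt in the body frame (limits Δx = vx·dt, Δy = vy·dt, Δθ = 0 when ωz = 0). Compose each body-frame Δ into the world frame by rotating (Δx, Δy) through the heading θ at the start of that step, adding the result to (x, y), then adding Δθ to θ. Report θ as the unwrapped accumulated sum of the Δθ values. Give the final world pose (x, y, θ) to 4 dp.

(0.4231, -0.2689, -0.1042)

step 1: ξ=(vx,vy,ωz)=(-0.5750, -0.1250, -0.5000), dt=0.8 → body Δ=(-0.4676, -0.0066, -0.4000) → world pose (-0.4676, -0.0066, -0.4000)
step 2: ξ=(vx,vy,ωz)=(0.2625, -0.1375, 0.3750), dt=1.0 → body Δ=(0.2819, -0.0857, 0.3750) → world pose (-0.2413, -0.1952, -0.0250)
step 3: ξ=(vx,vy,ωz)=(0.3875, -0.0375, 0.1250), dt=1.5 → body Δ=(0.5831, -0.0016, 0.1875) → world pose (0.3416, -0.2114, 0.1625)
step 4: ξ=(vx,vy,ωz)=(0.1000, -0.0750, -0.3333), dt=0.8 → body Δ=(0.0711, -0.0699, -0.2667) → world pose (0.4231, -0.2689, -0.1042)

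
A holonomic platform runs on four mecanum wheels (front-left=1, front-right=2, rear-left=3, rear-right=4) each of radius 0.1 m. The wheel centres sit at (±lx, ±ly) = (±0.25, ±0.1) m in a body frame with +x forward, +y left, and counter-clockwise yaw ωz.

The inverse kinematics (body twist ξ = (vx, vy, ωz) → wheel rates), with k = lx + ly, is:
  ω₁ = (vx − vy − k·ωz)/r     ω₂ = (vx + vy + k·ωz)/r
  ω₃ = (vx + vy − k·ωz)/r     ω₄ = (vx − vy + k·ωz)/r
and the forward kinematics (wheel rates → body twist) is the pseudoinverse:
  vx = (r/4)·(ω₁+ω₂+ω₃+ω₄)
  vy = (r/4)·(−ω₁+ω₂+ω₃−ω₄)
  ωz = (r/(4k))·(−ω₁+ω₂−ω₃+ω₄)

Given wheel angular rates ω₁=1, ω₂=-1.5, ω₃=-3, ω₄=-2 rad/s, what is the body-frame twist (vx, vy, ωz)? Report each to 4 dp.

k = lx + ly = 0.25 + 0.1 = 0.3500
ω₁+ω₂+ω₃+ω₄ = -5.5000  →  vx = (0.1/4)·-5.5000 = -0.1375
−ω₁+ω₂+ω₃−ω₄ = -3.5000  →  vy = (0.1/4)·-3.5000 = -0.0875
−ω₁+ω₂−ω₃+ω₄ = -1.5000  →  ωz = (0.1/1.4000)·-1.5000 = -0.1071

(-0.1375, -0.0875, -0.1071)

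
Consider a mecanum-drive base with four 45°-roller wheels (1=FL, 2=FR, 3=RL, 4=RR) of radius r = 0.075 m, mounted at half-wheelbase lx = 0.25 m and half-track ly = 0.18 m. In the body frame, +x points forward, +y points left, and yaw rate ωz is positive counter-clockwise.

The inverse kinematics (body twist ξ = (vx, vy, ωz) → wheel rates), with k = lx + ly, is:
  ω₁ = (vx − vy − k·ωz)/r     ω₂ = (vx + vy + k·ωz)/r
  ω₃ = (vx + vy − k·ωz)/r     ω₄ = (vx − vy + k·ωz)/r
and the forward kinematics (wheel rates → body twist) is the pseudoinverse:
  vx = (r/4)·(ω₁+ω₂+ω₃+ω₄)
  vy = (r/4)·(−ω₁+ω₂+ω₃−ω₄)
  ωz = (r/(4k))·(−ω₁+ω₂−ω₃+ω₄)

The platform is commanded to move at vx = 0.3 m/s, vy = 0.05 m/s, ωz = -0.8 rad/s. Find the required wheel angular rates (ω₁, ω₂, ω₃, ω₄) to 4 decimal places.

k = lx + ly = 0.25 + 0.18 = 0.4300;  k·ωz = 0.4300·-0.8 = -0.3440
ω₁ (FL) = (vx − vy − k·ωz)/r = 0.5940/0.075 = 7.9200
ω₂ (FR) = (vx + vy + k·ωz)/r = 0.0060/0.075 = 0.0800
ω₃ (RL) = (vx + vy − k·ωz)/r = 0.6940/0.075 = 9.2533
ω₄ (RR) = (vx − vy + k·ωz)/r = -0.0940/0.075 = -1.2533

(7.9200, 0.0800, 9.2533, -1.2533)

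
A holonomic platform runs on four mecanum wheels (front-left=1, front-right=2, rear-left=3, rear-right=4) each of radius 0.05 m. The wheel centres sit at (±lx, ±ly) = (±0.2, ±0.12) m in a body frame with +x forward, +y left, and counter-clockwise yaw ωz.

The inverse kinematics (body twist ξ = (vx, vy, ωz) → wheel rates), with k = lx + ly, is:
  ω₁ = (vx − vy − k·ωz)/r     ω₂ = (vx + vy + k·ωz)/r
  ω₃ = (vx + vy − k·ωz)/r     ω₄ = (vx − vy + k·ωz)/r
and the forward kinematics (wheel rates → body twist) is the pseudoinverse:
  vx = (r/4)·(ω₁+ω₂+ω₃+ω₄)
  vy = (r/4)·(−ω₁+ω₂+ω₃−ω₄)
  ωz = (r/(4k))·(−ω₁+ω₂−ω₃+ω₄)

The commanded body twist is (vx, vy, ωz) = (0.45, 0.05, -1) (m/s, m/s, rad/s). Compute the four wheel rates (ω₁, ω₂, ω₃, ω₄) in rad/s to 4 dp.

k = lx + ly = 0.2 + 0.12 = 0.3200;  k·ωz = 0.3200·-1 = -0.3200
ω₁ (FL) = (vx − vy − k·ωz)/r = 0.7200/0.05 = 14.4000
ω₂ (FR) = (vx + vy + k·ωz)/r = 0.1800/0.05 = 3.6000
ω₃ (RL) = (vx + vy − k·ωz)/r = 0.8200/0.05 = 16.4000
ω₄ (RR) = (vx − vy + k·ωz)/r = 0.0800/0.05 = 1.6000

(14.4000, 3.6000, 16.4000, 1.6000)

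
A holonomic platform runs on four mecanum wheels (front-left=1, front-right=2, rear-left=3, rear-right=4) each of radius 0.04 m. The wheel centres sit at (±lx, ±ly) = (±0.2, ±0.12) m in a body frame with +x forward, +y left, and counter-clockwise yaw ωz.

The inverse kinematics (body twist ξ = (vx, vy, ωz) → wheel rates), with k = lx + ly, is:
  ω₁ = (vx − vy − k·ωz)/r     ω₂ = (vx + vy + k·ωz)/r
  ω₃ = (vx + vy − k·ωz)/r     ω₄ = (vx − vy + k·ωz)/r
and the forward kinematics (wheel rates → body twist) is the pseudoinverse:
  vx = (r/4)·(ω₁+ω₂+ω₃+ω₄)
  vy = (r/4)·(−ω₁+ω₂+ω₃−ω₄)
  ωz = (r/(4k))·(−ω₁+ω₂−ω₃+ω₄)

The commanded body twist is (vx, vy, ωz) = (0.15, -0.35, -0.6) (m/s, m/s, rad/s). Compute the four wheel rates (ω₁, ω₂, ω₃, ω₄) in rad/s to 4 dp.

(17.3000, -9.8000, -0.2000, 7.7000)

k = lx + ly = 0.2 + 0.12 = 0.3200;  k·ωz = 0.3200·-0.6 = -0.1920
ω₁ (FL) = (vx − vy − k·ωz)/r = 0.6920/0.04 = 17.3000
ω₂ (FR) = (vx + vy + k·ωz)/r = -0.3920/0.04 = -9.8000
ω₃ (RL) = (vx + vy − k·ωz)/r = -0.0080/0.04 = -0.2000
ω₄ (RR) = (vx − vy + k·ωz)/r = 0.3080/0.04 = 7.7000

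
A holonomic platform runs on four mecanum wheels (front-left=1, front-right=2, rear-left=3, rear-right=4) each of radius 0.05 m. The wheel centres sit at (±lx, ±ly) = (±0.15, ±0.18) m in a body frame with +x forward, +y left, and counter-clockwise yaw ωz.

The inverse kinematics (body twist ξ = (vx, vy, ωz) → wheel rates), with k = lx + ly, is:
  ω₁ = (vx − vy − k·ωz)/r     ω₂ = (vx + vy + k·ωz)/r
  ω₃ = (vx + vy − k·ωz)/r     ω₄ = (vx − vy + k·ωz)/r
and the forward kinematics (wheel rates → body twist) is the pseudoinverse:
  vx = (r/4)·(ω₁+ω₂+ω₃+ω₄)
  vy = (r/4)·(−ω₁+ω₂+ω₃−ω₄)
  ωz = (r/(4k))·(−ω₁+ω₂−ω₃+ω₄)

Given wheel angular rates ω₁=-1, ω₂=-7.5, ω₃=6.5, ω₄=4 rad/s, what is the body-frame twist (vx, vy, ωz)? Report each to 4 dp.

k = lx + ly = 0.15 + 0.18 = 0.3300
ω₁+ω₂+ω₃+ω₄ = 2.0000  →  vx = (0.05/4)·2.0000 = 0.0250
−ω₁+ω₂+ω₃−ω₄ = -4.0000  →  vy = (0.05/4)·-4.0000 = -0.0500
−ω₁+ω₂−ω₃+ω₄ = -9.0000  →  ωz = (0.05/1.3200)·-9.0000 = -0.3409

(0.0250, -0.0500, -0.3409)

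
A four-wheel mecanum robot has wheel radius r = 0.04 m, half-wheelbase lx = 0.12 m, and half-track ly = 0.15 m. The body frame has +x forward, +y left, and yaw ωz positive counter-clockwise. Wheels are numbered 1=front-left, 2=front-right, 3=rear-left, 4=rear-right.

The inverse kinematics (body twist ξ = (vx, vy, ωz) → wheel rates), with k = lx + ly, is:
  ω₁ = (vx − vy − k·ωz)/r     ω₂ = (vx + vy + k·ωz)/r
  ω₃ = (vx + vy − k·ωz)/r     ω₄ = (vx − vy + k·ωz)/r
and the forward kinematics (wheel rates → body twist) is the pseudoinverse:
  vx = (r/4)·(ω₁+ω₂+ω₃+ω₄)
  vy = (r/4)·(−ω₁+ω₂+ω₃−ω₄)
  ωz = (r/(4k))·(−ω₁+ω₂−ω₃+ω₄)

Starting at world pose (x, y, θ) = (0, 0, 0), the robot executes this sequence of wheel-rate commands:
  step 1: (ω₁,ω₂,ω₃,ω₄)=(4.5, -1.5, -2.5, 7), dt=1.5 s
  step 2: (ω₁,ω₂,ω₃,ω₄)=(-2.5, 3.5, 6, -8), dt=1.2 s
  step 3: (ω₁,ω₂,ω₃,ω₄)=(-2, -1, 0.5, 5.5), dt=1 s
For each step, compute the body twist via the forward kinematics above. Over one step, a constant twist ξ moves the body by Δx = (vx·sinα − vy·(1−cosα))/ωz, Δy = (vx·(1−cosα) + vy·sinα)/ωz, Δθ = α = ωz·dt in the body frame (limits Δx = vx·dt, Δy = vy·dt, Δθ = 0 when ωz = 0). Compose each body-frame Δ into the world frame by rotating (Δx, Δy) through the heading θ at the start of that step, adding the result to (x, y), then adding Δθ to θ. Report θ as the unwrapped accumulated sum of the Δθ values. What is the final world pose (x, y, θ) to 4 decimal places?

(0.1463, -0.0230, 0.0611)

step 1: ξ=(vx,vy,ωz)=(0.0750, -0.1550, 0.1296), dt=1.5 → body Δ=(0.1343, -0.2201, 0.1944) → world pose (0.1343, -0.2201, 0.1944)
step 2: ξ=(vx,vy,ωz)=(-0.0100, 0.2000, -0.2963), dt=1.2 → body Δ=(0.0305, 0.2371, -0.3556) → world pose (0.1184, 0.0184, -0.1611)
step 3: ξ=(vx,vy,ωz)=(0.0300, -0.0400, 0.2222), dt=1.0 → body Δ=(0.0342, -0.0364, 0.2222) → world pose (0.1463, -0.0230, 0.0611)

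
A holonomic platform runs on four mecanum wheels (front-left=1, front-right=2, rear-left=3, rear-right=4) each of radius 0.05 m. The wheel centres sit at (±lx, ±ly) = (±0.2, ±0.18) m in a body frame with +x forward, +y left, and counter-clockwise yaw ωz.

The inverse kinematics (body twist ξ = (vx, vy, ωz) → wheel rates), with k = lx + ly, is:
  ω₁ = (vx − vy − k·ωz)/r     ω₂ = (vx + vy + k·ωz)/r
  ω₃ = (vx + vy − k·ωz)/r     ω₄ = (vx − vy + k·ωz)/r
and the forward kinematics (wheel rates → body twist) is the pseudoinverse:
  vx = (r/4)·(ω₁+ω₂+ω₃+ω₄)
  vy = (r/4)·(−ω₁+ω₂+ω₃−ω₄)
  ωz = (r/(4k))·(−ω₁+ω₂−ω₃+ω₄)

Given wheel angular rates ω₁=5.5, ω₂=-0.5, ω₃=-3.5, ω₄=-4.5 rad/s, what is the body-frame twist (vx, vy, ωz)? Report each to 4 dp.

(-0.0375, -0.0625, -0.2303)

k = lx + ly = 0.2 + 0.18 = 0.3800
ω₁+ω₂+ω₃+ω₄ = -3.0000  →  vx = (0.05/4)·-3.0000 = -0.0375
−ω₁+ω₂+ω₃−ω₄ = -5.0000  →  vy = (0.05/4)·-5.0000 = -0.0625
−ω₁+ω₂−ω₃+ω₄ = -7.0000  →  ωz = (0.05/1.5200)·-7.0000 = -0.2303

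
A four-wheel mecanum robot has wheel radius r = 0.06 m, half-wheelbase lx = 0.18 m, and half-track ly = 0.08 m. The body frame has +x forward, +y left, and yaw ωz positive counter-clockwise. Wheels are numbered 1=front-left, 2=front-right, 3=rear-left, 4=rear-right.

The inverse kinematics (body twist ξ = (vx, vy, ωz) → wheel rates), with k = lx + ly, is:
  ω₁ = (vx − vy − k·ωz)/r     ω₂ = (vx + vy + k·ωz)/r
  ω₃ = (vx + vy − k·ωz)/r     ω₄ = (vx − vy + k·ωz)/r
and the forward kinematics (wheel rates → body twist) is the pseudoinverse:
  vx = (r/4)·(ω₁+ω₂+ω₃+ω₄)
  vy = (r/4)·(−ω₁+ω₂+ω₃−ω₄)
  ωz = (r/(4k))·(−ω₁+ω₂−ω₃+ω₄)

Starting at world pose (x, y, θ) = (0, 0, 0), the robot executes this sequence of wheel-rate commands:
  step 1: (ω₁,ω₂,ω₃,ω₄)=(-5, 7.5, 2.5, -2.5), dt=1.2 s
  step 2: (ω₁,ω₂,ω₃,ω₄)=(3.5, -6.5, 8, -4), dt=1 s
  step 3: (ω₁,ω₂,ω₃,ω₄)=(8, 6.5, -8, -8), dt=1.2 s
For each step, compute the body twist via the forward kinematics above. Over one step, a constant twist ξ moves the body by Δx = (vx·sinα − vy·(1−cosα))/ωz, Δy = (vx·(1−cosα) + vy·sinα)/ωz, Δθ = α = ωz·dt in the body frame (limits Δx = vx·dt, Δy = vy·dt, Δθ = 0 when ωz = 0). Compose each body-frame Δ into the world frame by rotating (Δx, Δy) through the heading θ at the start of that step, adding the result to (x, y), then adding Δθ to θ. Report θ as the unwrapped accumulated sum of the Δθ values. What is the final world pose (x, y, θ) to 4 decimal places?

step 1: ξ=(vx,vy,ωz)=(0.0375, 0.2625, 0.4327), dt=1.2 → body Δ=(-0.0370, 0.3125, 0.5192) → world pose (-0.0370, 0.3125, 0.5192)
step 2: ξ=(vx,vy,ωz)=(0.0150, 0.0300, -1.2692), dt=1.0 → body Δ=(0.0279, 0.0143, -1.2692) → world pose (-0.0198, 0.3387, -0.7500)
step 3: ξ=(vx,vy,ωz)=(-0.0225, -0.0225, -0.0865), dt=1.2 → body Δ=(-0.0284, -0.0256, -0.1038) → world pose (-0.0580, 0.3393, -0.8538)

(-0.0580, 0.3393, -0.8538)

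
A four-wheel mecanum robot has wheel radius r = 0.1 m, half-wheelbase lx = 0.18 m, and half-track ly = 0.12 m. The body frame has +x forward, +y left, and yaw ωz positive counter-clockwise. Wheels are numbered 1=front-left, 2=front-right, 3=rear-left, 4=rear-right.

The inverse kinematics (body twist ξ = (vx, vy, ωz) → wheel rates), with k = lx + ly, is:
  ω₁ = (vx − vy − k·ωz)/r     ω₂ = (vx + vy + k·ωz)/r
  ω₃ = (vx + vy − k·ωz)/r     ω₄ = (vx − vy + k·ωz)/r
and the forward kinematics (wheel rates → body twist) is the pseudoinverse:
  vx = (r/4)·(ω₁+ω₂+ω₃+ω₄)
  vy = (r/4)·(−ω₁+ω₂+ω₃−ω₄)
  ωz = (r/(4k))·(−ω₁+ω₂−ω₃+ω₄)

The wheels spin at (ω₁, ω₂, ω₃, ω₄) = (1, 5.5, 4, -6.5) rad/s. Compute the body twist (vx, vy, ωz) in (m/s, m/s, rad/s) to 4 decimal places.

(0.1000, 0.3750, -0.5000)

k = lx + ly = 0.18 + 0.12 = 0.3000
ω₁+ω₂+ω₃+ω₄ = 4.0000  →  vx = (0.1/4)·4.0000 = 0.1000
−ω₁+ω₂+ω₃−ω₄ = 15.0000  →  vy = (0.1/4)·15.0000 = 0.3750
−ω₁+ω₂−ω₃+ω₄ = -6.0000  →  ωz = (0.1/1.2000)·-6.0000 = -0.5000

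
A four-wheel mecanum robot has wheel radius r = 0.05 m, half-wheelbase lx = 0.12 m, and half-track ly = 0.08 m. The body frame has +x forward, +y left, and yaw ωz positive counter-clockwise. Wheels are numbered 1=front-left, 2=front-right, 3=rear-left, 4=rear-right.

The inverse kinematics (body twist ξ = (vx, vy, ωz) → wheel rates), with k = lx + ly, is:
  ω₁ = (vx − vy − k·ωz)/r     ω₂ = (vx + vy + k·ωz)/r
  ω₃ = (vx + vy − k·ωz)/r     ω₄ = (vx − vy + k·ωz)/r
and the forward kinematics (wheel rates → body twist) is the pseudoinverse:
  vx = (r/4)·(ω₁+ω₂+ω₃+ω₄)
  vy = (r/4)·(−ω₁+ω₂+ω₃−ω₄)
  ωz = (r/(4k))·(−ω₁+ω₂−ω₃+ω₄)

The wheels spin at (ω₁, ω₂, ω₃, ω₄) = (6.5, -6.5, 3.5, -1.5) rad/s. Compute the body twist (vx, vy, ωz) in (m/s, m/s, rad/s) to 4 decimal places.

(0.0250, -0.1000, -1.1250)

k = lx + ly = 0.12 + 0.08 = 0.2000
ω₁+ω₂+ω₃+ω₄ = 2.0000  →  vx = (0.05/4)·2.0000 = 0.0250
−ω₁+ω₂+ω₃−ω₄ = -8.0000  →  vy = (0.05/4)·-8.0000 = -0.1000
−ω₁+ω₂−ω₃+ω₄ = -18.0000  →  ωz = (0.05/0.8000)·-18.0000 = -1.1250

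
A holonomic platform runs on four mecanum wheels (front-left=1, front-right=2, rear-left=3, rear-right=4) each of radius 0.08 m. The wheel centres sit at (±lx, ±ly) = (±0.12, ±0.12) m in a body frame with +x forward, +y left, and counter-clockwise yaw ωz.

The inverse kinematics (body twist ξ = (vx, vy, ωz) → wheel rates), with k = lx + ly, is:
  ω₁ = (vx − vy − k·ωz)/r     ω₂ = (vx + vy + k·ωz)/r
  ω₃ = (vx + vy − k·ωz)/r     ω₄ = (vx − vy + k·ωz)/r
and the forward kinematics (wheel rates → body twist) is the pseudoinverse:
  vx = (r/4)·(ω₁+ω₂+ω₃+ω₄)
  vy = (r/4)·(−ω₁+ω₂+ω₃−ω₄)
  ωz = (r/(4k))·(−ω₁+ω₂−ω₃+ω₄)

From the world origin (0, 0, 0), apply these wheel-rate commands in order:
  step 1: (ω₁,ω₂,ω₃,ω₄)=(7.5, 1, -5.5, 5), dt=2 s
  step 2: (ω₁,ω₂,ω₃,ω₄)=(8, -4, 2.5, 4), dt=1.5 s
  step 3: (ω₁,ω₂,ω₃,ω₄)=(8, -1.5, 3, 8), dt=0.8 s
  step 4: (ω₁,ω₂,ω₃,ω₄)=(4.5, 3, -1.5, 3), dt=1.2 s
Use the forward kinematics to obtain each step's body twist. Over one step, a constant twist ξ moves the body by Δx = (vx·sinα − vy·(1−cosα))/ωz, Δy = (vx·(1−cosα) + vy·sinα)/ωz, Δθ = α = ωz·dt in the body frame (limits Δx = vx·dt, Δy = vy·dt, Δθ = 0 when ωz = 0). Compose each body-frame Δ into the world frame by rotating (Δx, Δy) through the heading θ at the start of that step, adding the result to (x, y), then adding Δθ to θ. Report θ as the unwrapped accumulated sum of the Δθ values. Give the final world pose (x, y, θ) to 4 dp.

step 1: ξ=(vx,vy,ωz)=(0.1600, -0.3400, 0.3333), dt=2.0 → body Δ=(0.5152, -0.5280, 0.6667) → world pose (0.5152, -0.5280, 0.6667)
step 2: ξ=(vx,vy,ωz)=(0.2100, -0.2700, -0.8750), dt=1.5 → body Δ=(0.0023, -0.4770, -1.3125) → world pose (0.8120, -0.9014, -0.6458)
step 3: ξ=(vx,vy,ωz)=(0.3500, -0.2900, -0.3750), dt=0.8 → body Δ=(0.2413, -0.2702, -0.3000) → world pose (0.8420, -1.2625, -0.9458)
step 4: ξ=(vx,vy,ωz)=(0.1800, -0.1200, 0.2500), dt=1.2 → body Δ=(0.2342, -0.1097, 0.3000) → world pose (0.8901, -1.5166, -0.6458)

(0.8901, -1.5166, -0.6458)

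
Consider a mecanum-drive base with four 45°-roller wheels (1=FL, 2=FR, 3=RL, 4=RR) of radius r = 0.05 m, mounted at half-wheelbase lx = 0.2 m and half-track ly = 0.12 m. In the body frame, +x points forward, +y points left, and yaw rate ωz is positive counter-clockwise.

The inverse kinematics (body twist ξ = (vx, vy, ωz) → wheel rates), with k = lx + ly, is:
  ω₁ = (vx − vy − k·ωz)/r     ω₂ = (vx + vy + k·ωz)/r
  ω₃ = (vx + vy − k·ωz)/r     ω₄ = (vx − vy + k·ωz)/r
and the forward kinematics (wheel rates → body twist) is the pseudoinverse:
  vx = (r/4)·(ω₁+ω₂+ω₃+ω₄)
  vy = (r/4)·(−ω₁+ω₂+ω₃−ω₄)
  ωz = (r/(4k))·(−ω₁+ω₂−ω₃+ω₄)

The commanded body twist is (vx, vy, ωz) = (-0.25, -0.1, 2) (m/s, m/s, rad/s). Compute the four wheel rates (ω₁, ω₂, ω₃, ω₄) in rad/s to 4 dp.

k = lx + ly = 0.2 + 0.12 = 0.3200;  k·ωz = 0.3200·2 = 0.6400
ω₁ (FL) = (vx − vy − k·ωz)/r = -0.7900/0.05 = -15.8000
ω₂ (FR) = (vx + vy + k·ωz)/r = 0.2900/0.05 = 5.8000
ω₃ (RL) = (vx + vy − k·ωz)/r = -0.9900/0.05 = -19.8000
ω₄ (RR) = (vx − vy + k·ωz)/r = 0.4900/0.05 = 9.8000

(-15.8000, 5.8000, -19.8000, 9.8000)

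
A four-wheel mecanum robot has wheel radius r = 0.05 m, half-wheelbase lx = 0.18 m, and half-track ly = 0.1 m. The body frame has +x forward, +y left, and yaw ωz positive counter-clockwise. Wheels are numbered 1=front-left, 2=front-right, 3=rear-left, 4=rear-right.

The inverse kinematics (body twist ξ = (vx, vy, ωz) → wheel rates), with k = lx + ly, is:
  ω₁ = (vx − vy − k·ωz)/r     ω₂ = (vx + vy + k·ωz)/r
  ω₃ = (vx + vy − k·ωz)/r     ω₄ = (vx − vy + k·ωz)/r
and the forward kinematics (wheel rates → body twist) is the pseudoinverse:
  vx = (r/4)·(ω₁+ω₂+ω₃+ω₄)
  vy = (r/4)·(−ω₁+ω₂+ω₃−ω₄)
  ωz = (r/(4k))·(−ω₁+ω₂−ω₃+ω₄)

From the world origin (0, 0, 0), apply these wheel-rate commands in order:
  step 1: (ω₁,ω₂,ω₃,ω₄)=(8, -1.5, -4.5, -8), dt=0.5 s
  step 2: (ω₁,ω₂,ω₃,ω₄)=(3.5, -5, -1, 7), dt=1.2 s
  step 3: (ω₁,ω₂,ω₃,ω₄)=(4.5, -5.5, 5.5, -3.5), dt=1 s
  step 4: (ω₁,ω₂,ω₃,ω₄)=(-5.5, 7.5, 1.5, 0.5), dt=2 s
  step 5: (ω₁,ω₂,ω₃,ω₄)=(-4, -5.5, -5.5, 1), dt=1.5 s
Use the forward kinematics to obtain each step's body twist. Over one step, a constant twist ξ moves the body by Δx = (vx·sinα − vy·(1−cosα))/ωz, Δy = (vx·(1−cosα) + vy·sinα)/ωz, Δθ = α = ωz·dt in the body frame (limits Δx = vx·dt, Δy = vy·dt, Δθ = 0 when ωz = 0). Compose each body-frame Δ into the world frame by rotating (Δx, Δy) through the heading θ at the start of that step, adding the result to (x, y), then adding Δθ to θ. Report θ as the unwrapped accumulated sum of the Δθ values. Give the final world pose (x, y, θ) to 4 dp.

(-0.0274, -0.2597, 0.2411)

step 1: ξ=(vx,vy,ωz)=(-0.0750, -0.0750, -0.5804), dt=0.5 → body Δ=(-0.0424, -0.0316, -0.2902) → world pose (-0.0424, -0.0316, -0.2902)
step 2: ξ=(vx,vy,ωz)=(0.0563, -0.2063, -0.0223), dt=1.2 → body Δ=(0.0642, -0.2484, -0.0268) → world pose (-0.0520, -0.2879, -0.3170)
step 3: ξ=(vx,vy,ωz)=(0.0125, -0.0125, -0.8482), dt=1.0 → body Δ=(0.0061, -0.0160, -0.8482) → world pose (-0.0512, -0.3051, -1.1652)
step 4: ξ=(vx,vy,ωz)=(0.0500, 0.1750, 0.5357), dt=2.0 → body Δ=(-0.0883, 0.3354, 1.0714) → world pose (0.2222, -0.0916, -0.0938)
step 5: ξ=(vx,vy,ωz)=(-0.1750, -0.1000, 0.2232), dt=1.5 → body Δ=(-0.2327, -0.1907, 0.3348) → world pose (-0.0274, -0.2597, 0.2411)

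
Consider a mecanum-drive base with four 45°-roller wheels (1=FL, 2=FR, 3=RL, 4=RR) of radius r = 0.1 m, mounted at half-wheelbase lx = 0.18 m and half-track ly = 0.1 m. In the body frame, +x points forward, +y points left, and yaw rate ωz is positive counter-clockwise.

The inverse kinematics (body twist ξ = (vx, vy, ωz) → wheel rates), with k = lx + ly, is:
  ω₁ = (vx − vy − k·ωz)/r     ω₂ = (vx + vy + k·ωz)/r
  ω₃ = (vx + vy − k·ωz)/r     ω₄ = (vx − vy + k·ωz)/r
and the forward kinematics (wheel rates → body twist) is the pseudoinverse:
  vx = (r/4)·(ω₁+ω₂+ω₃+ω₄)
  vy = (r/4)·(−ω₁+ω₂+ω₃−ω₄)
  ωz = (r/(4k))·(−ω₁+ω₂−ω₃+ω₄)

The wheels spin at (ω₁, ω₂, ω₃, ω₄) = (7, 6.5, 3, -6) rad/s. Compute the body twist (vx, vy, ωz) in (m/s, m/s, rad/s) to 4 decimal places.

(0.2625, 0.2125, -0.8482)

k = lx + ly = 0.18 + 0.1 = 0.2800
ω₁+ω₂+ω₃+ω₄ = 10.5000  →  vx = (0.1/4)·10.5000 = 0.2625
−ω₁+ω₂+ω₃−ω₄ = 8.5000  →  vy = (0.1/4)·8.5000 = 0.2125
−ω₁+ω₂−ω₃+ω₄ = -9.5000  →  ωz = (0.1/1.1200)·-9.5000 = -0.8482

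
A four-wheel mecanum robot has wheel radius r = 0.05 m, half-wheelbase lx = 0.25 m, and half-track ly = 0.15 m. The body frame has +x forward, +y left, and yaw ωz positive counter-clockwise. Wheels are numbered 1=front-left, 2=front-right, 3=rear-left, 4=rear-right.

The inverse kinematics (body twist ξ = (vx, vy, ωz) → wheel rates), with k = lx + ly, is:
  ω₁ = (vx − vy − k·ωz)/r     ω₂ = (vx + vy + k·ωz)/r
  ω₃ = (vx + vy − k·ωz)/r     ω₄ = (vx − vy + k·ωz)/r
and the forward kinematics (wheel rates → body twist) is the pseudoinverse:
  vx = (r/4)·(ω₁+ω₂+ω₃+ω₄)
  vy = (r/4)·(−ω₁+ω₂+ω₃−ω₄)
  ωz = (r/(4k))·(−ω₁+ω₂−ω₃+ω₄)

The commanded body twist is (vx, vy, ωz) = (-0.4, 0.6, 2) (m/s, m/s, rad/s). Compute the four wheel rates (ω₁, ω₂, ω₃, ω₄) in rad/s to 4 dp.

(-36.0000, 20.0000, -12.0000, -4.0000)

k = lx + ly = 0.25 + 0.15 = 0.4000;  k·ωz = 0.4000·2 = 0.8000
ω₁ (FL) = (vx − vy − k·ωz)/r = -1.8000/0.05 = -36.0000
ω₂ (FR) = (vx + vy + k·ωz)/r = 1.0000/0.05 = 20.0000
ω₃ (RL) = (vx + vy − k·ωz)/r = -0.6000/0.05 = -12.0000
ω₄ (RR) = (vx − vy + k·ωz)/r = -0.2000/0.05 = -4.0000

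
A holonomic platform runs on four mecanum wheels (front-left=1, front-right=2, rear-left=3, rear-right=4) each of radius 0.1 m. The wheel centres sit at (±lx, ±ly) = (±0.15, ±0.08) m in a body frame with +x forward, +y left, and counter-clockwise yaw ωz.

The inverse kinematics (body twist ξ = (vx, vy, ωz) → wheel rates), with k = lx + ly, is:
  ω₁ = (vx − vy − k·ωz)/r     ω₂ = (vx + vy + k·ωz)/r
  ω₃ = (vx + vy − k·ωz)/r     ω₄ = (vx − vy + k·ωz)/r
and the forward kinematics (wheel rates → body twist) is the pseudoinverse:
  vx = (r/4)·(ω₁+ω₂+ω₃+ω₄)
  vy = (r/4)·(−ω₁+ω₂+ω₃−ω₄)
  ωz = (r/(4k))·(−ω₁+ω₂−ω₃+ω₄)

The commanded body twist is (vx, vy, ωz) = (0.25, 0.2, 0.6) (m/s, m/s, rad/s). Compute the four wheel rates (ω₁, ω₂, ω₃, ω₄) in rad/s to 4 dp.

(-0.8800, 5.8800, 3.1200, 1.8800)

k = lx + ly = 0.15 + 0.08 = 0.2300;  k·ωz = 0.2300·0.6 = 0.1380
ω₁ (FL) = (vx − vy − k·ωz)/r = -0.0880/0.1 = -0.8800
ω₂ (FR) = (vx + vy + k·ωz)/r = 0.5880/0.1 = 5.8800
ω₃ (RL) = (vx + vy − k·ωz)/r = 0.3120/0.1 = 3.1200
ω₄ (RR) = (vx − vy + k·ωz)/r = 0.1880/0.1 = 1.8800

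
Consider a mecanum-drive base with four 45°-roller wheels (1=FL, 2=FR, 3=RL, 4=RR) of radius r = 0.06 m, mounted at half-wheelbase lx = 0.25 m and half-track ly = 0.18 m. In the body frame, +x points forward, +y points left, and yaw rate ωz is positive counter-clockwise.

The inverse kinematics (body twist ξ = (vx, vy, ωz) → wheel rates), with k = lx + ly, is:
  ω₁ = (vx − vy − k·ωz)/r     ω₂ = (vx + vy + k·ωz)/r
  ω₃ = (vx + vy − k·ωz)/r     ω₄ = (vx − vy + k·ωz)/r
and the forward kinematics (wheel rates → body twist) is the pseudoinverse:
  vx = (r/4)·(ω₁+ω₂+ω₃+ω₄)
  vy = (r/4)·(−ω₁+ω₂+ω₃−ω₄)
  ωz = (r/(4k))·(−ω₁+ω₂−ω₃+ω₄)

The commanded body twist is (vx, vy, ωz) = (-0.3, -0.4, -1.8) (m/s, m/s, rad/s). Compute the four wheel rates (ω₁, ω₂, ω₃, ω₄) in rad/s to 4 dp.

k = lx + ly = 0.25 + 0.18 = 0.4300;  k·ωz = 0.4300·-1.8 = -0.7740
ω₁ (FL) = (vx − vy − k·ωz)/r = 0.8740/0.06 = 14.5667
ω₂ (FR) = (vx + vy + k·ωz)/r = -1.4740/0.06 = -24.5667
ω₃ (RL) = (vx + vy − k·ωz)/r = 0.0740/0.06 = 1.2333
ω₄ (RR) = (vx − vy + k·ωz)/r = -0.6740/0.06 = -11.2333

(14.5667, -24.5667, 1.2333, -11.2333)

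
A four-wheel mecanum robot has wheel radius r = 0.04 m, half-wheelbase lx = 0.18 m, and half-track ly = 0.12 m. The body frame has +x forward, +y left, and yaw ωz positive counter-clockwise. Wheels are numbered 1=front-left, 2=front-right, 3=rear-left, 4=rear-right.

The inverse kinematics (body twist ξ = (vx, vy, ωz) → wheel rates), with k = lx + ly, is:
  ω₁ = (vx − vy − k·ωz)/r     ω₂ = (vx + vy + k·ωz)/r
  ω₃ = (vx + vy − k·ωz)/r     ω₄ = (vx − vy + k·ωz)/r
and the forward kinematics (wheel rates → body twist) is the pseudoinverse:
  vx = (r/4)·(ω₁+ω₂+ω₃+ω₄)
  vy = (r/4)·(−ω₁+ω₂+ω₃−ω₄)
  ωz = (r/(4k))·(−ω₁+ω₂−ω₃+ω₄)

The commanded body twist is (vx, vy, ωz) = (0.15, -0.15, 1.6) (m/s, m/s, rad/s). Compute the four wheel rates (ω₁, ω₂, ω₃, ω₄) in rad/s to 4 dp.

(-4.5000, 12.0000, -12.0000, 19.5000)

k = lx + ly = 0.18 + 0.12 = 0.3000;  k·ωz = 0.3000·1.6 = 0.4800
ω₁ (FL) = (vx − vy − k·ωz)/r = -0.1800/0.04 = -4.5000
ω₂ (FR) = (vx + vy + k·ωz)/r = 0.4800/0.04 = 12.0000
ω₃ (RL) = (vx + vy − k·ωz)/r = -0.4800/0.04 = -12.0000
ω₄ (RR) = (vx − vy + k·ωz)/r = 0.7800/0.04 = 19.5000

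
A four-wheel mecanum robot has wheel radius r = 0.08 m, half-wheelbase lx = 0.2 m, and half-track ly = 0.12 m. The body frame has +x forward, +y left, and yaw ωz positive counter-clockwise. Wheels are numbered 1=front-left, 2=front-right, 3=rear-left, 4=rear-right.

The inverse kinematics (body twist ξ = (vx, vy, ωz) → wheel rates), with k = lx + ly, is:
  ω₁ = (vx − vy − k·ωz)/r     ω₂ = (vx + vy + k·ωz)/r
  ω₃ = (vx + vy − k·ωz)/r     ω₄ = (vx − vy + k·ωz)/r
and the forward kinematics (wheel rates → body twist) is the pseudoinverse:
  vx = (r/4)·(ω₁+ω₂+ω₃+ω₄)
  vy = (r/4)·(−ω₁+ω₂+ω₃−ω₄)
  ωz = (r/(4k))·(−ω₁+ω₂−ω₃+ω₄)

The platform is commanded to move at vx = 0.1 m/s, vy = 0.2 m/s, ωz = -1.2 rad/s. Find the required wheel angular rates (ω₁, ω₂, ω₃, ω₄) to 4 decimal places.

k = lx + ly = 0.2 + 0.12 = 0.3200;  k·ωz = 0.3200·-1.2 = -0.3840
ω₁ (FL) = (vx − vy − k·ωz)/r = 0.2840/0.08 = 3.5500
ω₂ (FR) = (vx + vy + k·ωz)/r = -0.0840/0.08 = -1.0500
ω₃ (RL) = (vx + vy − k·ωz)/r = 0.6840/0.08 = 8.5500
ω₄ (RR) = (vx − vy + k·ωz)/r = -0.4840/0.08 = -6.0500

(3.5500, -1.0500, 8.5500, -6.0500)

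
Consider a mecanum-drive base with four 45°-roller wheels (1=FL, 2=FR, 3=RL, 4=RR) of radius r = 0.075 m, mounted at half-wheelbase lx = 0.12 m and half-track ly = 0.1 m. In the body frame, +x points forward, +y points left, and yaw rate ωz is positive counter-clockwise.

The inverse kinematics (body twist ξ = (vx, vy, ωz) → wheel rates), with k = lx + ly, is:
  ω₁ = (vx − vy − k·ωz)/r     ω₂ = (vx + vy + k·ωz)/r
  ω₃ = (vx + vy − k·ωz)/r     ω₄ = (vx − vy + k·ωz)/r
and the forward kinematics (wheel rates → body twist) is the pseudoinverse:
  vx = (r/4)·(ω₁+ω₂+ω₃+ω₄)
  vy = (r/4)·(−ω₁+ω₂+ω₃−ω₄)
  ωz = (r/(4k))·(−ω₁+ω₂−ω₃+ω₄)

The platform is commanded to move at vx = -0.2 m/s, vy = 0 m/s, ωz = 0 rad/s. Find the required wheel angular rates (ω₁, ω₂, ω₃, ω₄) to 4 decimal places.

(-2.6667, -2.6667, -2.6667, -2.6667)

k = lx + ly = 0.12 + 0.1 = 0.2200;  k·ωz = 0.2200·0 = 0.0000
ω₁ (FL) = (vx − vy − k·ωz)/r = -0.2000/0.075 = -2.6667
ω₂ (FR) = (vx + vy + k·ωz)/r = -0.2000/0.075 = -2.6667
ω₃ (RL) = (vx + vy − k·ωz)/r = -0.2000/0.075 = -2.6667
ω₄ (RR) = (vx − vy + k·ωz)/r = -0.2000/0.075 = -2.6667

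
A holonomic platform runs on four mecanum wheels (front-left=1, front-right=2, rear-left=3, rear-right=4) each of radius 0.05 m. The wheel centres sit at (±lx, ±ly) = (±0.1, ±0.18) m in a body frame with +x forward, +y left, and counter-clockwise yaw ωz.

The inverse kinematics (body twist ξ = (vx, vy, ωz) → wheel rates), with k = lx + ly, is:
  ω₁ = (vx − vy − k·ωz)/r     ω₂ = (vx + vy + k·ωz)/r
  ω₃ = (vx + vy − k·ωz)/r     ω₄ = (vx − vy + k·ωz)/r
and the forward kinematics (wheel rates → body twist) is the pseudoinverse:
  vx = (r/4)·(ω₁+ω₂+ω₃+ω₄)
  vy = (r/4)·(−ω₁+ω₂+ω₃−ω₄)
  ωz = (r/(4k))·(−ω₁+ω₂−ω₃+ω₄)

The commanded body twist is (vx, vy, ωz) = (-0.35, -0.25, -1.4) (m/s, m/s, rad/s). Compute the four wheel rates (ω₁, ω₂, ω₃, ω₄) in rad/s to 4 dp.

k = lx + ly = 0.1 + 0.18 = 0.2800;  k·ωz = 0.2800·-1.4 = -0.3920
ω₁ (FL) = (vx − vy − k·ωz)/r = 0.2920/0.05 = 5.8400
ω₂ (FR) = (vx + vy + k·ωz)/r = -0.9920/0.05 = -19.8400
ω₃ (RL) = (vx + vy − k·ωz)/r = -0.2080/0.05 = -4.1600
ω₄ (RR) = (vx − vy + k·ωz)/r = -0.4920/0.05 = -9.8400

(5.8400, -19.8400, -4.1600, -9.8400)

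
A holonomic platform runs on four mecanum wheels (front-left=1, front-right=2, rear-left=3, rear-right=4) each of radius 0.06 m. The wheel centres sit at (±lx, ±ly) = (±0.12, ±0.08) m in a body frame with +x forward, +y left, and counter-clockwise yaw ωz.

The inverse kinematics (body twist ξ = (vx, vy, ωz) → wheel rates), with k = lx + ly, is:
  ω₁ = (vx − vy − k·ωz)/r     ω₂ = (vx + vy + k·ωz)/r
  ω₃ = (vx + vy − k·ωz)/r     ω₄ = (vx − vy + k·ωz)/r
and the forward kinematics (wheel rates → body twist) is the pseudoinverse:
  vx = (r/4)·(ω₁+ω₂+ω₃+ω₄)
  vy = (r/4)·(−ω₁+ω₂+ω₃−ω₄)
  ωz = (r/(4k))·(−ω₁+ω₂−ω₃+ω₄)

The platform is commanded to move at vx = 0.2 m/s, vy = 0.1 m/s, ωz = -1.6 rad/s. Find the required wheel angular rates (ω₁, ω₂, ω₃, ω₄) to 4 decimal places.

k = lx + ly = 0.12 + 0.08 = 0.2000;  k·ωz = 0.2000·-1.6 = -0.3200
ω₁ (FL) = (vx − vy − k·ωz)/r = 0.4200/0.06 = 7.0000
ω₂ (FR) = (vx + vy + k·ωz)/r = -0.0200/0.06 = -0.3333
ω₃ (RL) = (vx + vy − k·ωz)/r = 0.6200/0.06 = 10.3333
ω₄ (RR) = (vx − vy + k·ωz)/r = -0.2200/0.06 = -3.6667

(7.0000, -0.3333, 10.3333, -3.6667)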